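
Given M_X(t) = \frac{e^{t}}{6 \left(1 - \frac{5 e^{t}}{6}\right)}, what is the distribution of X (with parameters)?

The MGF M(t) = \frac{e^{t}}{6 \left(1 - \frac{5 e^{t}}{6}\right)} is the standard form for the Geometric distribution.
Comparing with the known MGF formula identifies: Geometric(p=1/6), X = trial number of first success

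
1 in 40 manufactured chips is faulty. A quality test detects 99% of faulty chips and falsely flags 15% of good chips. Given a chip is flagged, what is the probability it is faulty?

Let D = the rare event, + = positive/flagged.
P(D) = 1/40
P(+|D) = 99/100
P(+|D') = 15/100 = 3/20
P(+) = P(+|D)P(D) + P(+|D')P(D')
     = \frac{99}{100} × \frac{1}{40} + \frac{3}{20} × \frac{39}{40}
     = \frac{171}{1000}
P(D|+) = P(+|D)P(D)/P(+) = \frac{11}{76}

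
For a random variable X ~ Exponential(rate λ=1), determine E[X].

For X ~ Exponential(rate λ=1), the expected value is:
E[X] = 1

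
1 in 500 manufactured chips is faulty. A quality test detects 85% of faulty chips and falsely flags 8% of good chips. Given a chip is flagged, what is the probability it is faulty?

Let D = the rare event, + = positive/flagged.
P(D) = 1/500
P(+|D) = 85/100 = 17/20
P(+|D') = 8/100 = 2/25
P(+) = P(+|D)P(D) + P(+|D')P(D')
     = \frac{17}{20} × \frac{1}{500} + \frac{2}{25} × \frac{499}{500}
     = \frac{4077}{50000}
P(D|+) = P(+|D)P(D)/P(+) = \frac{85}{4077}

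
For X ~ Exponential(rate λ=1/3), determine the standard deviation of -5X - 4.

For X ~ Exponential(rate λ=1/3):
Var(X) = 9
SD(X) = √(Var(X)) = √(9) = 3
SD(-5X - 4) = |-5| × SD(X) = 5 × 3 = 15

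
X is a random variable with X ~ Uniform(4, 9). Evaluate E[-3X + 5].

For X ~ Uniform(4, 9):
E[X] = \frac{13}{2}
E[-3X + 5] = -3 × E[X] + 5 = - \frac{29}{2}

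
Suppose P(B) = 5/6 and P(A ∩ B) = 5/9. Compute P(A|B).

P(A|B) = P(A ∩ B) / P(B)
= (5/9) / (5/6)
= 2/3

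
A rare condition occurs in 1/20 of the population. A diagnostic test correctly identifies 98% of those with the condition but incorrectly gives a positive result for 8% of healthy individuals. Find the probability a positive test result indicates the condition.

Let D = the rare event, + = positive/flagged.
P(D) = 1/20
P(+|D) = 98/100 = 49/50
P(+|D') = 8/100 = 2/25
P(+) = P(+|D)P(D) + P(+|D')P(D')
     = \frac{49}{50} × \frac{1}{20} + \frac{2}{25} × \frac{19}{20}
     = \frac{1}{8}
P(D|+) = P(+|D)P(D)/P(+) = \frac{49}{125}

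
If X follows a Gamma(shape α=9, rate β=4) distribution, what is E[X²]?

Using the identity E[X²] = Var(X) + (E[X])²:
E[X] = \frac{9}{4}
Var(X) = \frac{9}{16}
E[X²] = \frac{9}{16} + (\frac{9}{4})²
= \frac{45}{8}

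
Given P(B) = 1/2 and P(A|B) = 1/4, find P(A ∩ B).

By definition, P(A|B) = P(A ∩ B) / P(B)
So P(A ∩ B) = P(A|B) × P(B)
= 1/4 × 1/2
= 1/8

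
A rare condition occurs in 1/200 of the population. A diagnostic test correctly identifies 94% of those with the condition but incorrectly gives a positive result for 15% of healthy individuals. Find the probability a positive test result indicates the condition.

Let D = the rare event, + = positive/flagged.
P(D) = 1/200
P(+|D) = 94/100 = 47/50
P(+|D') = 15/100 = 3/20
P(+) = P(+|D)P(D) + P(+|D')P(D')
     = \frac{47}{50} × \frac{1}{200} + \frac{3}{20} × \frac{199}{200}
     = \frac{3079}{20000}
P(D|+) = P(+|D)P(D)/P(+) = \frac{94}{3079}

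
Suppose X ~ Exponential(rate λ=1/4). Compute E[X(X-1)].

E[X(X-1)] = E[X² - X] = E[X²] - E[X]
E[X] = 4
E[X²] = Var(X) + (E[X])² = 16 + (4)² = 32
E[X(X-1)] = 32 - 4 = 28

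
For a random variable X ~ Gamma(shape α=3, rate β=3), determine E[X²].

Using the identity E[X²] = Var(X) + (E[X])²:
E[X] = 1
Var(X) = \frac{1}{3}
E[X²] = \frac{1}{3} + (1)²
= \frac{4}{3}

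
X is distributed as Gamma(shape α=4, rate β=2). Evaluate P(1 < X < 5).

P(1 < X < 5) = ∫_{1}^{5} f(x) dx
where f(x) = \frac{8 x^{3} e^{- 2 x}}{3}
= \frac{-683 + 19 e^{8}}{3 e^{10}}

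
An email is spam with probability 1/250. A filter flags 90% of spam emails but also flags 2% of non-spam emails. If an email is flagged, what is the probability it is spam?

Let D = the rare event, + = positive/flagged.
P(D) = 1/250
P(+|D) = 90/100 = 9/10
P(+|D') = 2/100 = 1/50
P(+) = P(+|D)P(D) + P(+|D')P(D')
     = \frac{9}{10} × \frac{1}{250} + \frac{1}{50} × \frac{249}{250}
     = \frac{147}{6250}
P(D|+) = P(+|D)P(D)/P(+) = \frac{15}{98}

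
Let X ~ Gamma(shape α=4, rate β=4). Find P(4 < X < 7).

P(4 < X < 7) = ∫_{4}^{7} f(x) dx
where f(x) = \frac{128 x^{3} e^{- 4 x}}{3}
= \frac{-12239 + 2483 e^{12}}{3 e^{28}}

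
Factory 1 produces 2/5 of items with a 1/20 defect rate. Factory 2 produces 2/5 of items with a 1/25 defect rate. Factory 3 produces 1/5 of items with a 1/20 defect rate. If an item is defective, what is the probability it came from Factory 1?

Using Bayes' theorem:
P(F1) = 2/5, P(D|F1) = 1/20
P(F2) = 2/5, P(D|F2) = 1/25
P(F3) = 1/5, P(D|F3) = 1/20
P(D) = P(D|F1)P(F1) + P(D|F2)P(F2) + P(D|F3)P(F3)
     = \frac{23}{500}
P(F1|D) = P(D|F1)P(F1) / P(D)
= \frac{10}{23}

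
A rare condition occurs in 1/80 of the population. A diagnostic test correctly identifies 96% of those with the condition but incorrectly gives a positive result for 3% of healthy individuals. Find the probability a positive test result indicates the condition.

Let D = the rare event, + = positive/flagged.
P(D) = 1/80
P(+|D) = 96/100 = 24/25
P(+|D') = 3/100
P(+) = P(+|D)P(D) + P(+|D')P(D')
     = \frac{24}{25} × \frac{1}{80} + \frac{3}{100} × \frac{79}{80}
     = \frac{333}{8000}
P(D|+) = P(+|D)P(D)/P(+) = \frac{32}{111}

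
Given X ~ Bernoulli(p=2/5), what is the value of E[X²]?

Using the identity E[X²] = Var(X) + (E[X])²:
E[X] = \frac{2}{5}
Var(X) = \frac{6}{25}
E[X²] = \frac{6}{25} + (\frac{2}{5})²
= \frac{2}{5}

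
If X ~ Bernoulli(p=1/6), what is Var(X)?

For X ~ Bernoulli(p=1/6):
Var(X) = \frac{5}{36}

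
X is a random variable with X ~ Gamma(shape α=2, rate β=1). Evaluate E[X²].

Using the identity E[X²] = Var(X) + (E[X])²:
E[X] = 2
Var(X) = 2
E[X²] = 2 + (2)²
= 6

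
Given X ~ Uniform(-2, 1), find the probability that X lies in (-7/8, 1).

P(-7/8 < X < 1) = ∫_{-7/8}^{1} f(x) dx
where f(x) = \frac{1}{3}
= \frac{5}{8}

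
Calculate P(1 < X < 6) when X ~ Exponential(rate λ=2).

P(1 < X < 6) = ∫_{1}^{6} f(x) dx
where f(x) = 2 e^{- 2 x}
= - \frac{1 - e^{10}}{e^{12}}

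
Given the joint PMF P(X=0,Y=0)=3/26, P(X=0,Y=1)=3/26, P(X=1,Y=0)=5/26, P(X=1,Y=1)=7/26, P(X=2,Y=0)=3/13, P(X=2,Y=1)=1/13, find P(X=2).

P(X=2) = P(X=2,Y=0) + P(X=2,Y=1)
= 3/13 + 1/13
= 4/13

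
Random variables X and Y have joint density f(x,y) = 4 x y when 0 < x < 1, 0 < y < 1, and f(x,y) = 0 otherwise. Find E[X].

E[X] = ∫_0^1 ∫_0^1 x × f(x,y) dy dx
= ∫_0^1 ∫_0^1 x × (4 x y) dy dx
= \frac{2}{3}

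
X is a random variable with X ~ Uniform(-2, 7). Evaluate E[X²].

Using the identity E[X²] = Var(X) + (E[X])²:
E[X] = \frac{5}{2}
Var(X) = \frac{27}{4}
E[X²] = \frac{27}{4} + (\frac{5}{2})²
= 13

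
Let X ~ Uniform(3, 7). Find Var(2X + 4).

For X ~ Uniform(3, 7):
Var(X) = \frac{4}{3}
Var(2X + 4) = (2)² × Var(X) = 4 × \frac{4}{3} = \frac{16}{3}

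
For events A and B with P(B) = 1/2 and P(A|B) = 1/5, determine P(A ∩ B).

By definition, P(A|B) = P(A ∩ B) / P(B)
So P(A ∩ B) = P(A|B) × P(B)
= 1/5 × 1/2
= 1/10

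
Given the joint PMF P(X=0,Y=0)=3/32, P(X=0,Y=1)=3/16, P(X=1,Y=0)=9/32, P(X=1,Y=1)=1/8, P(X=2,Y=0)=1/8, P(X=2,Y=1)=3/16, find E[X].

First find marginal of X:
P(X=0) = 9/32
P(X=1) = 13/32
P(X=2) = 5/16
E[X] = 0 × 9/32 + 1 × 13/32 + 2 × 5/16 = 33/32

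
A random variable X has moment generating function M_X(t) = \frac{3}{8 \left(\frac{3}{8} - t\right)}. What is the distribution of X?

The MGF M(t) = \frac{3}{8 \left(\frac{3}{8} - t\right)} is the standard form for the Exponential distribution.
Comparing with the known MGF formula identifies: Exponential(rate λ=3/8)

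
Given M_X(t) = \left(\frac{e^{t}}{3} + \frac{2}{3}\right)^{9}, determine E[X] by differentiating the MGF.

To find E[X], compute M^(1)(0):
M^(1)(t) = 3 \left(\frac{e^{t}}{3} + \frac{2}{3}\right)^{8} e^{t}
M^(1)(0) = 3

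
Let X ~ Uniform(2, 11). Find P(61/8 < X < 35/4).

P(61/8 < X < 35/4) = ∫_{61/8}^{35/4} f(x) dx
where f(x) = \frac{1}{9}
= \frac{1}{8}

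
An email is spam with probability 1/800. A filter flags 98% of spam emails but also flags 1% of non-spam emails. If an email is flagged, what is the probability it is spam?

Let D = the rare event, + = positive/flagged.
P(D) = 1/800
P(+|D) = 98/100 = 49/50
P(+|D') = 1/100
P(+) = P(+|D)P(D) + P(+|D')P(D')
     = \frac{49}{50} × \frac{1}{800} + \frac{1}{100} × \frac{799}{800}
     = \frac{897}{80000}
P(D|+) = P(+|D)P(D)/P(+) = \frac{98}{897}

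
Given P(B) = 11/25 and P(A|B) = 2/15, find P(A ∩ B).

By definition, P(A|B) = P(A ∩ B) / P(B)
So P(A ∩ B) = P(A|B) × P(B)
= 2/15 × 11/25
= 22/375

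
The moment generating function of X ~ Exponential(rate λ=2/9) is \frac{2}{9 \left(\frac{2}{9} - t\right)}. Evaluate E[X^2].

To find E[X^2], compute M^(2)(0):
M^(1)(t) = \frac{2}{9 \left(\frac{2}{9} - t\right)^{2}}
M^(2)(t) = \frac{4}{9 \left(\frac{2}{9} - t\right)^{3}}
M^(2)(0) = \frac{81}{2}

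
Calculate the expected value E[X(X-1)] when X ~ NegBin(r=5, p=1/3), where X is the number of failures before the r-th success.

E[X(X-1)] = E[X² - X] = E[X²] - E[X]
E[X] = 10
E[X²] = Var(X) + (E[X])² = 30 + (10)² = 130
E[X(X-1)] = 130 - 10 = 120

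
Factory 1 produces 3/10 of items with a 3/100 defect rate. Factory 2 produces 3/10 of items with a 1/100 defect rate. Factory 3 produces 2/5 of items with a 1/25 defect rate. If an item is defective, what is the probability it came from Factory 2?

Using Bayes' theorem:
P(F1) = 3/10, P(D|F1) = 3/100
P(F2) = 3/10, P(D|F2) = 1/100
P(F3) = 2/5, P(D|F3) = 1/25
P(D) = P(D|F1)P(F1) + P(D|F2)P(F2) + P(D|F3)P(F3)
     = \frac{7}{250}
P(F2|D) = P(D|F2)P(F2) / P(D)
= \frac{3}{28}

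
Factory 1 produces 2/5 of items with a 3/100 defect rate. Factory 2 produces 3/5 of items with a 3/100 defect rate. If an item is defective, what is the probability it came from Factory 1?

Using Bayes' theorem:
P(F1) = 2/5, P(D|F1) = 3/100
P(F2) = 3/5, P(D|F2) = 3/100
P(D) = P(D|F1)P(F1) + P(D|F2)P(F2)
     = \frac{3}{100}
P(F1|D) = P(D|F1)P(F1) / P(D)
= \frac{2}{5}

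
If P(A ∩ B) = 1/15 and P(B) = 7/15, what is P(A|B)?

P(A|B) = P(A ∩ B) / P(B)
= (1/15) / (7/15)
= 1/7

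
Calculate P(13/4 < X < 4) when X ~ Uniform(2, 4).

P(13/4 < X < 4) = ∫_{13/4}^{4} f(x) dx
where f(x) = \frac{1}{2}
= \frac{3}{8}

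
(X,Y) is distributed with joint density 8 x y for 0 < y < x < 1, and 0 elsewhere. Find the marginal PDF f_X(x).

f_X(x) = ∫_0^x 8 x y dy = 4 x^{3}
for 0 < x < 1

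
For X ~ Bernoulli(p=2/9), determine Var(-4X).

For X ~ Bernoulli(p=2/9):
Var(X) = \frac{14}{81}
Var(-4X) = (-4)² × Var(X) = 16 × \frac{14}{81} = \frac{224}{81}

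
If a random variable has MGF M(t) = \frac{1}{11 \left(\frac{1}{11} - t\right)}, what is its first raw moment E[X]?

To find E[X], compute M^(1)(0):
M^(1)(t) = \frac{1}{11 \left(\frac{1}{11} - t\right)^{2}}
M^(1)(0) = 11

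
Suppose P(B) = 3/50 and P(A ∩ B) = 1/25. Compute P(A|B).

P(A|B) = P(A ∩ B) / P(B)
= (1/25) / (3/50)
= 2/3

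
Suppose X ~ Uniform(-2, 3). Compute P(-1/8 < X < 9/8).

P(-1/8 < X < 9/8) = ∫_{-1/8}^{9/8} f(x) dx
where f(x) = \frac{1}{5}
= \frac{1}{4}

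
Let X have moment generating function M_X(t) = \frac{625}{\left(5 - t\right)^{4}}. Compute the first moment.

To find E[X], compute M^(1)(0):
M^(1)(t) = \frac{2500}{\left(5 - t\right)^{5}}
M^(1)(0) = \frac{4}{5}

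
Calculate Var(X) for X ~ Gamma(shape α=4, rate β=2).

For X ~ Gamma(shape α=4, rate β=2):
Var(X) = 1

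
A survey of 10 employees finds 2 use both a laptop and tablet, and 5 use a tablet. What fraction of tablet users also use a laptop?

P(A ∩ B) = 2/10 = 1/5
P(B) = 5/10 = 1/2
P(A|B) = P(A ∩ B) / P(B) = (1/5) / (1/2) = 2/5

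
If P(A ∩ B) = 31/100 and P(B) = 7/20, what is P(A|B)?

P(A|B) = P(A ∩ B) / P(B)
= (31/100) / (7/20)
= 31/35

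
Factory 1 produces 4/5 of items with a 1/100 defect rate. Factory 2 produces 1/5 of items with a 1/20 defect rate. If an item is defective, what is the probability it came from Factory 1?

Using Bayes' theorem:
P(F1) = 4/5, P(D|F1) = 1/100
P(F2) = 1/5, P(D|F2) = 1/20
P(D) = P(D|F1)P(F1) + P(D|F2)P(F2)
     = \frac{9}{500}
P(F1|D) = P(D|F1)P(F1) / P(D)
= \frac{4}{9}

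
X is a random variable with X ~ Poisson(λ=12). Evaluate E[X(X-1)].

E[X(X-1)] = E[X² - X] = E[X²] - E[X]
E[X] = 12
E[X²] = Var(X) + (E[X])² = 12 + (12)² = 156
E[X(X-1)] = 156 - 12 = 144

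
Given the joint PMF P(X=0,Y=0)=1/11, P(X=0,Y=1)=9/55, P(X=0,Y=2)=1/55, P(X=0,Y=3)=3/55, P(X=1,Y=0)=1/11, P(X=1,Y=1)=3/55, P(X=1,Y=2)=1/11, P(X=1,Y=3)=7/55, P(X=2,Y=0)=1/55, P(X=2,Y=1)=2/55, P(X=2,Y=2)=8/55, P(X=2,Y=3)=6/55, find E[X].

First find marginal of X:
P(X=0) = 18/55
P(X=1) = 4/11
P(X=2) = 17/55
E[X] = 0 × 18/55 + 1 × 4/11 + 2 × 17/55 = 54/55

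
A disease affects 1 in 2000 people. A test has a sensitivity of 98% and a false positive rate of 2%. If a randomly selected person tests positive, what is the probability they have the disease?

Let D = the rare event, + = positive/flagged.
P(D) = 1/2000
P(+|D) = 98/100 = 49/50
P(+|D') = 2/100 = 1/50
P(+) = P(+|D)P(D) + P(+|D')P(D')
     = \frac{49}{50} × \frac{1}{2000} + \frac{1}{50} × \frac{1999}{2000}
     = \frac{64}{3125}
P(D|+) = P(+|D)P(D)/P(+) = \frac{49}{2048}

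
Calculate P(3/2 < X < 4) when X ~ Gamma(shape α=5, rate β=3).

P(3/2 < X < 4) = ∫_{3/2}^{4} f(x) dx
where f(x) = \frac{81 x^{4} e^{- 3 x}}{8}
= - \frac{1237}{e^{12}} + \frac{6131}{128 e^{\frac{9}{2}}}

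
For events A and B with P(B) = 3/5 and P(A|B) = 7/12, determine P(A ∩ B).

By definition, P(A|B) = P(A ∩ B) / P(B)
So P(A ∩ B) = P(A|B) × P(B)
= 7/12 × 3/5
= 7/20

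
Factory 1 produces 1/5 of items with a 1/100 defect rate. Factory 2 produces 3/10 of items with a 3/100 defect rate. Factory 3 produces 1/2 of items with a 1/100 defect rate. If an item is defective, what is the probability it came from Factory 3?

Using Bayes' theorem:
P(F1) = 1/5, P(D|F1) = 1/100
P(F2) = 3/10, P(D|F2) = 3/100
P(F3) = 1/2, P(D|F3) = 1/100
P(D) = P(D|F1)P(F1) + P(D|F2)P(F2) + P(D|F3)P(F3)
     = \frac{2}{125}
P(F3|D) = P(D|F3)P(F3) / P(D)
= \frac{5}{16}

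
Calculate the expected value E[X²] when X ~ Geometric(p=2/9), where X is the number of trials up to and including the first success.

Using the identity E[X²] = Var(X) + (E[X])²:
E[X] = \frac{9}{2}
Var(X) = \frac{63}{4}
E[X²] = \frac{63}{4} + (\frac{9}{2})²
= 36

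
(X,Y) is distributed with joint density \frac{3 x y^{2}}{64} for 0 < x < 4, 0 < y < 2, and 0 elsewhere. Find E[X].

f_X(x) = ∫_0^2 \frac{3 x y^{2}}{64} dy = \frac{x}{8}
E[X] = ∫_0^4 x × (\frac{x}{8}) dx = \frac{8}{3}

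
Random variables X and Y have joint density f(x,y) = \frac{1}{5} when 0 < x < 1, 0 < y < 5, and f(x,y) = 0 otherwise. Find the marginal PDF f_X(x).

f_X(x) = ∫_0^5 f(x,y) dy
= ∫_0^5 \frac{1}{5} dy
= 1 for 0 < x < 1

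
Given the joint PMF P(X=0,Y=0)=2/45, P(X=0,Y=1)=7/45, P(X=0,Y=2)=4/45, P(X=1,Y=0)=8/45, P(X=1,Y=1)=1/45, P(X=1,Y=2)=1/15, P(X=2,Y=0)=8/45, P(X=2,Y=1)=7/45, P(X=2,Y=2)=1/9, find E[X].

First find marginal of X:
P(X=0) = 13/45
P(X=1) = 4/15
P(X=2) = 4/9
E[X] = 0 × 13/45 + 1 × 4/15 + 2 × 4/9 = 52/45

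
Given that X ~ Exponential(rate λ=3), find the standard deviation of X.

For X ~ Exponential(rate λ=3):
Var(X) = \frac{1}{9}
SD(X) = √(Var(X)) = √(\frac{1}{9}) = \frac{1}{3}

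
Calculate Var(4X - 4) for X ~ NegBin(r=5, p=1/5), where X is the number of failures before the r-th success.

For X ~ NegBin(r=5, p=1/5), where X is the number of failures before the r-th success:
Var(X) = 100
Var(4X - 4) = (4)² × Var(X) = 16 × 100 = 1600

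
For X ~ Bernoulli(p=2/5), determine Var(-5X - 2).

For X ~ Bernoulli(p=2/5):
Var(X) = \frac{6}{25}
Var(-5X - 2) = (-5)² × Var(X) = 25 × \frac{6}{25} = 6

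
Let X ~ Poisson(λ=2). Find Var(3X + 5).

For X ~ Poisson(λ=2):
Var(X) = 2
Var(3X + 5) = (3)² × Var(X) = 9 × 2 = 18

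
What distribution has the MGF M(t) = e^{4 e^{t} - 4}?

The MGF M(t) = e^{4 e^{t} - 4} is the standard form for the Poisson distribution.
Comparing with the known MGF formula identifies: Poisson(λ=4)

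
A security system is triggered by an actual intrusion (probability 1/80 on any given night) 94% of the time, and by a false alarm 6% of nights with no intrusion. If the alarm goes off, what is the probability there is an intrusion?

Let D = the rare event, + = positive/flagged.
P(D) = 1/80
P(+|D) = 94/100 = 47/50
P(+|D') = 6/100 = 3/50
P(+) = P(+|D)P(D) + P(+|D')P(D')
     = \frac{47}{50} × \frac{1}{80} + \frac{3}{50} × \frac{79}{80}
     = \frac{71}{1000}
P(D|+) = P(+|D)P(D)/P(+) = \frac{47}{284}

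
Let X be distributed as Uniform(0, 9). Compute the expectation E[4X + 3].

For X ~ Uniform(0, 9):
E[X] = \frac{9}{2}
E[4X + 3] = 4 × E[X] + 3 = 21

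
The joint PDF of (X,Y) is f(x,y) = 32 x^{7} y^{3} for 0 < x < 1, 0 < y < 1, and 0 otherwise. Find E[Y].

E[Y] = ∫_0^1 ∫_0^1 y × f(x,y) dx dy
= \frac{4}{5}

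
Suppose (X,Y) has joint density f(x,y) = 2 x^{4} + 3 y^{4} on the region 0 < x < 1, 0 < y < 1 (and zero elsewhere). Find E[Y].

E[Y] = ∫_0^1 ∫_0^1 y × f(x,y) dx dy
= \frac{7}{10}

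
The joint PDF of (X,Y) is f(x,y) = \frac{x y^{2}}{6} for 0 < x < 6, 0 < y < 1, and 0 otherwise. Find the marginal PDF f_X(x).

f_X(x) = ∫_0^1 f(x,y) dy
= ∫_0^1 \frac{x y^{2}}{6} dy
= \frac{x}{18} for 0 < x < 6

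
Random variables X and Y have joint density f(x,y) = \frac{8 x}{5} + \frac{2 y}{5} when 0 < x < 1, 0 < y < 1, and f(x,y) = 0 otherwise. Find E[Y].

E[Y] = ∫_0^1 ∫_0^1 y × f(x,y) dx dy
= \frac{8}{15}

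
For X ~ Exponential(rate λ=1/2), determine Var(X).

For X ~ Exponential(rate λ=1/2):
Var(X) = 4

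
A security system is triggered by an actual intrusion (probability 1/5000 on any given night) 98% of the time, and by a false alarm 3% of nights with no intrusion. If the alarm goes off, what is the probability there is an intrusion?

Let D = the rare event, + = positive/flagged.
P(D) = 1/5000
P(+|D) = 98/100 = 49/50
P(+|D') = 3/100
P(+) = P(+|D)P(D) + P(+|D')P(D')
     = \frac{49}{50} × \frac{1}{5000} + \frac{3}{100} × \frac{4999}{5000}
     = \frac{3019}{100000}
P(D|+) = P(+|D)P(D)/P(+) = \frac{98}{15095}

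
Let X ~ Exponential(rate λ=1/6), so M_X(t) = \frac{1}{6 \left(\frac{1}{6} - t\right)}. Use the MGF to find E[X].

To find E[X], compute M^(1)(0):
M^(1)(t) = \frac{1}{6 \left(\frac{1}{6} - t\right)^{2}}
M^(1)(0) = 6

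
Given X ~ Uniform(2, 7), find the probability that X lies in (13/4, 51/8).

P(13/4 < X < 51/8) = ∫_{13/4}^{51/8} f(x) dx
where f(x) = \frac{1}{5}
= \frac{5}{8}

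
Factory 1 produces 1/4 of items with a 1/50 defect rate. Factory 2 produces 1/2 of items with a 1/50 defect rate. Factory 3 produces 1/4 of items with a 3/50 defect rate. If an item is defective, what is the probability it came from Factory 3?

Using Bayes' theorem:
P(F1) = 1/4, P(D|F1) = 1/50
P(F2) = 1/2, P(D|F2) = 1/50
P(F3) = 1/4, P(D|F3) = 3/50
P(D) = P(D|F1)P(F1) + P(D|F2)P(F2) + P(D|F3)P(F3)
     = \frac{3}{100}
P(F3|D) = P(D|F3)P(F3) / P(D)
= \frac{1}{2}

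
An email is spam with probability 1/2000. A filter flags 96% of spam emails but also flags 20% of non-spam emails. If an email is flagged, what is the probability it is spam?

Let D = the rare event, + = positive/flagged.
P(D) = 1/2000
P(+|D) = 96/100 = 24/25
P(+|D') = 20/100 = 1/5
P(+) = P(+|D)P(D) + P(+|D')P(D')
     = \frac{24}{25} × \frac{1}{2000} + \frac{1}{5} × \frac{1999}{2000}
     = \frac{10019}{50000}
P(D|+) = P(+|D)P(D)/P(+) = \frac{24}{10019}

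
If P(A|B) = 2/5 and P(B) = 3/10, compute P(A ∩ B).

By definition, P(A|B) = P(A ∩ B) / P(B)
So P(A ∩ B) = P(A|B) × P(B)
= 2/5 × 3/10
= 3/25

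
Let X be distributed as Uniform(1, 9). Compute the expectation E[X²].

Using the identity E[X²] = Var(X) + (E[X])²:
E[X] = 5
Var(X) = \frac{16}{3}
E[X²] = \frac{16}{3} + (5)²
= \frac{91}{3}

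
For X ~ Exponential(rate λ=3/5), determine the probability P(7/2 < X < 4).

P(7/2 < X < 4) = ∫_{7/2}^{4} f(x) dx
where f(x) = \frac{3 e^{- \frac{3 x}{5}}}{5}
= - \frac{1}{e^{\frac{12}{5}}} + e^{- \frac{21}{10}}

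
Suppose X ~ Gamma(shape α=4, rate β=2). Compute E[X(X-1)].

E[X(X-1)] = E[X² - X] = E[X²] - E[X]
E[X] = 2
E[X²] = Var(X) + (E[X])² = 1 + (2)² = 5
E[X(X-1)] = 5 - 2 = 3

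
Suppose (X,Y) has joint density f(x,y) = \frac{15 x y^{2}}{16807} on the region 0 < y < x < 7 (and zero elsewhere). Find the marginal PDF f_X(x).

f_X(x) = ∫_0^x \frac{15 x y^{2}}{16807} dy = \frac{5 x^{4}}{16807}
for 0 < x < 7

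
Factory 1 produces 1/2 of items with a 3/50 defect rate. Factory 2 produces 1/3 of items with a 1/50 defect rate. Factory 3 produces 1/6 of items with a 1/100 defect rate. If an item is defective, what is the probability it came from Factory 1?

Using Bayes' theorem:
P(F1) = 1/2, P(D|F1) = 3/50
P(F2) = 1/3, P(D|F2) = 1/50
P(F3) = 1/6, P(D|F3) = 1/100
P(D) = P(D|F1)P(F1) + P(D|F2)P(F2) + P(D|F3)P(F3)
     = \frac{23}{600}
P(F1|D) = P(D|F1)P(F1) / P(D)
= \frac{18}{23}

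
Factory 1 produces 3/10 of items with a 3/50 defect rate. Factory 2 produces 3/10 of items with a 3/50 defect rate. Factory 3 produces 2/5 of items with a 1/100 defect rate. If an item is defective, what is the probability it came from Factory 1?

Using Bayes' theorem:
P(F1) = 3/10, P(D|F1) = 3/50
P(F2) = 3/10, P(D|F2) = 3/50
P(F3) = 2/5, P(D|F3) = 1/100
P(D) = P(D|F1)P(F1) + P(D|F2)P(F2) + P(D|F3)P(F3)
     = \frac{1}{25}
P(F1|D) = P(D|F1)P(F1) / P(D)
= \frac{9}{20}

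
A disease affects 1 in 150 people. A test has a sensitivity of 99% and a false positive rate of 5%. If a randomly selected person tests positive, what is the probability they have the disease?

Let D = the rare event, + = positive/flagged.
P(D) = 1/150
P(+|D) = 99/100
P(+|D') = 5/100 = 1/20
P(+) = P(+|D)P(D) + P(+|D')P(D')
     = \frac{99}{100} × \frac{1}{150} + \frac{1}{20} × \frac{149}{150}
     = \frac{211}{3750}
P(D|+) = P(+|D)P(D)/P(+) = \frac{99}{844}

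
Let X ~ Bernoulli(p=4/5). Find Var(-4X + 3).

For X ~ Bernoulli(p=4/5):
Var(X) = \frac{4}{25}
Var(-4X + 3) = (-4)² × Var(X) = 16 × \frac{4}{25} = \frac{64}{25}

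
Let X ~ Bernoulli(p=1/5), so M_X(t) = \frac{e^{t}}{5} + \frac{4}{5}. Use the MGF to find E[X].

To find E[X], compute M^(1)(0):
M^(1)(t) = \frac{e^{t}}{5}
M^(1)(0) = \frac{1}{5}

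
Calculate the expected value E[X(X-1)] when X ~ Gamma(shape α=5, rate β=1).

E[X(X-1)] = E[X² - X] = E[X²] - E[X]
E[X] = 5
E[X²] = Var(X) + (E[X])² = 5 + (5)² = 30
E[X(X-1)] = 30 - 5 = 25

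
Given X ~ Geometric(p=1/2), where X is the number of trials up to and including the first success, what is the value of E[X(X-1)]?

E[X(X-1)] = E[X² - X] = E[X²] - E[X]
E[X] = 2
E[X²] = Var(X) + (E[X])² = 2 + (2)² = 6
E[X(X-1)] = 6 - 2 = 4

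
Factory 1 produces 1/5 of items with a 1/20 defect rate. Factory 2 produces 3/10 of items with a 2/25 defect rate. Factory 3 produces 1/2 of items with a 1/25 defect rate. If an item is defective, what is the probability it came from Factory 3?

Using Bayes' theorem:
P(F1) = 1/5, P(D|F1) = 1/20
P(F2) = 3/10, P(D|F2) = 2/25
P(F3) = 1/2, P(D|F3) = 1/25
P(D) = P(D|F1)P(F1) + P(D|F2)P(F2) + P(D|F3)P(F3)
     = \frac{27}{500}
P(F3|D) = P(D|F3)P(F3) / P(D)
= \frac{10}{27}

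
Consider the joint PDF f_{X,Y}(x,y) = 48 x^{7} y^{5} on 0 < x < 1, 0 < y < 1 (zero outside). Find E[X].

E[X] = ∫_0^1 ∫_0^1 x × f(x,y) dy dx
= ∫_0^1 ∫_0^1 x × (48 x^{7} y^{5}) dy dx
= \frac{8}{9}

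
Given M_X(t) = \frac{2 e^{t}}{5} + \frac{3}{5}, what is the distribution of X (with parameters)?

The MGF M(t) = \frac{2 e^{t}}{5} + \frac{3}{5} is the standard form for the Bernoulli distribution.
Comparing with the known MGF formula identifies: Bernoulli(p=2/5)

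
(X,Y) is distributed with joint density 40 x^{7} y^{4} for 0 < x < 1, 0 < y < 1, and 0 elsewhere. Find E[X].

E[X] = ∫_0^1 ∫_0^1 x × f(x,y) dy dx
= ∫_0^1 ∫_0^1 x × (40 x^{7} y^{4}) dy dx
= \frac{8}{9}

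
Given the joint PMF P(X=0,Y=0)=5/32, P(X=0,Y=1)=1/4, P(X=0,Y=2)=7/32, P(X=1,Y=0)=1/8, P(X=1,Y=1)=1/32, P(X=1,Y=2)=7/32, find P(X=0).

P(X=0) = P(X=0,Y=0) + P(X=0,Y=1) + P(X=0,Y=2)
= 5/32 + 1/4 + 7/32
= 5/8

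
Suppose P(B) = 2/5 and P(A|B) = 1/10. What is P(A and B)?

By definition, P(A|B) = P(A ∩ B) / P(B)
So P(A ∩ B) = P(A|B) × P(B)
= 1/10 × 2/5
= 1/25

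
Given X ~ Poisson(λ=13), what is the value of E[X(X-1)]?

E[X(X-1)] = E[X² - X] = E[X²] - E[X]
E[X] = 13
E[X²] = Var(X) + (E[X])² = 13 + (13)² = 182
E[X(X-1)] = 182 - 13 = 169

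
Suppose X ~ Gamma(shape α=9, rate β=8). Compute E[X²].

Using the identity E[X²] = Var(X) + (E[X])²:
E[X] = \frac{9}{8}
Var(X) = \frac{9}{64}
E[X²] = \frac{9}{64} + (\frac{9}{8})²
= \frac{45}{32}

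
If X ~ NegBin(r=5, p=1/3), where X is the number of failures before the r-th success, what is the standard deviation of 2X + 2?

For X ~ NegBin(r=5, p=1/3), where X is the number of failures before the r-th success:
Var(X) = 30
SD(X) = √(Var(X)) = √(30) = \sqrt{30}
SD(2X + 2) = |2| × SD(X) = 2 × \sqrt{30} = 2 \sqrt{30}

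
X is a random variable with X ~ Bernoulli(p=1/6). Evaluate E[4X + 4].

For X ~ Bernoulli(p=1/6):
E[X] = \frac{1}{6}
E[4X + 4] = 4 × E[X] + 4 = \frac{14}{3}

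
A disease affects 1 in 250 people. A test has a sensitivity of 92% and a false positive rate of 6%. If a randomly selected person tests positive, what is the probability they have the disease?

Let D = the rare event, + = positive/flagged.
P(D) = 1/250
P(+|D) = 92/100 = 23/25
P(+|D') = 6/100 = 3/50
P(+) = P(+|D)P(D) + P(+|D')P(D')
     = \frac{23}{25} × \frac{1}{250} + \frac{3}{50} × \frac{249}{250}
     = \frac{793}{12500}
P(D|+) = P(+|D)P(D)/P(+) = \frac{46}{793}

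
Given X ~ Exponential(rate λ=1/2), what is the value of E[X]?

For X ~ Exponential(rate λ=1/2), the expected value is:
E[X] = 2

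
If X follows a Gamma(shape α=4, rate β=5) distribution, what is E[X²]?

Using the identity E[X²] = Var(X) + (E[X])²:
E[X] = \frac{4}{5}
Var(X) = \frac{4}{25}
E[X²] = \frac{4}{25} + (\frac{4}{5})²
= \frac{4}{5}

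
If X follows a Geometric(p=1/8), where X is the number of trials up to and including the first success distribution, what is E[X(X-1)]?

E[X(X-1)] = E[X² - X] = E[X²] - E[X]
E[X] = 8
E[X²] = Var(X) + (E[X])² = 56 + (8)² = 120
E[X(X-1)] = 120 - 8 = 112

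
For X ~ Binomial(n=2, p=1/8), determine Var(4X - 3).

For X ~ Binomial(n=2, p=1/8):
Var(X) = \frac{7}{32}
Var(4X - 3) = (4)² × Var(X) = 16 × \frac{7}{32} = \frac{7}{2}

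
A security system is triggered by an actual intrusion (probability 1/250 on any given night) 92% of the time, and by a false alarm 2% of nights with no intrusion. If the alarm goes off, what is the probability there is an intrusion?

Let D = the rare event, + = positive/flagged.
P(D) = 1/250
P(+|D) = 92/100 = 23/25
P(+|D') = 2/100 = 1/50
P(+) = P(+|D)P(D) + P(+|D')P(D')
     = \frac{23}{25} × \frac{1}{250} + \frac{1}{50} × \frac{249}{250}
     = \frac{59}{2500}
P(D|+) = P(+|D)P(D)/P(+) = \frac{46}{295}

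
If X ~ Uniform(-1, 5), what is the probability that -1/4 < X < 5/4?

P(-1/4 < X < 5/4) = ∫_{-1/4}^{5/4} f(x) dx
where f(x) = \frac{1}{6}
= \frac{1}{4}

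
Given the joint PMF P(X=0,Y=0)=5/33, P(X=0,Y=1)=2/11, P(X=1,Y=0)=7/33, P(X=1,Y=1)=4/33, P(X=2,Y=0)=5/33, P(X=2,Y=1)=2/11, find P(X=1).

P(X=1) = P(X=1,Y=0) + P(X=1,Y=1)
= 7/33 + 4/33
= 1/3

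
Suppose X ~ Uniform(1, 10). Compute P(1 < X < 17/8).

P(1 < X < 17/8) = ∫_{1}^{17/8} f(x) dx
where f(x) = \frac{1}{9}
= \frac{1}{8}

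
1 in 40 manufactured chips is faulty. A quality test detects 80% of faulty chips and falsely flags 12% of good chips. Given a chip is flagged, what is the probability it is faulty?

Let D = the rare event, + = positive/flagged.
P(D) = 1/40
P(+|D) = 80/100 = 4/5
P(+|D') = 12/100 = 3/25
P(+) = P(+|D)P(D) + P(+|D')P(D')
     = \frac{4}{5} × \frac{1}{40} + \frac{3}{25} × \frac{39}{40}
     = \frac{137}{1000}
P(D|+) = P(+|D)P(D)/P(+) = \frac{20}{137}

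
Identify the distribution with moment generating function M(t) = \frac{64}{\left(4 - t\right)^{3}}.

The MGF M(t) = \frac{64}{\left(4 - t\right)^{3}} is the standard form for the Gamma distribution.
Comparing with the known MGF formula identifies: Gamma(shape α=3, rate β=4)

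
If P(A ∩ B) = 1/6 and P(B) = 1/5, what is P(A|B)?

P(A|B) = P(A ∩ B) / P(B)
= (1/6) / (1/5)
= 5/6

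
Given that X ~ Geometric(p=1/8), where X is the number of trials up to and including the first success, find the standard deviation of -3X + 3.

For X ~ Geometric(p=1/8), where X is the number of trials up to and including the first success:
Var(X) = 56
SD(X) = √(Var(X)) = √(56) = 2 \sqrt{14}
SD(-3X + 3) = |-3| × SD(X) = 3 × 2 \sqrt{14} = 6 \sqrt{14}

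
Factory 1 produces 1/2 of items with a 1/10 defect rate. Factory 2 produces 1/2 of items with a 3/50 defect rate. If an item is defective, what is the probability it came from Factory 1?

Using Bayes' theorem:
P(F1) = 1/2, P(D|F1) = 1/10
P(F2) = 1/2, P(D|F2) = 3/50
P(D) = P(D|F1)P(F1) + P(D|F2)P(F2)
     = \frac{2}{25}
P(F1|D) = P(D|F1)P(F1) / P(D)
= \frac{5}{8}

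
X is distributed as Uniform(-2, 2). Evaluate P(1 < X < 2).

P(1 < X < 2) = ∫_{1}^{2} f(x) dx
where f(x) = \frac{1}{4}
= \frac{1}{4}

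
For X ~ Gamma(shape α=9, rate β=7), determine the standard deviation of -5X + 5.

For X ~ Gamma(shape α=9, rate β=7):
Var(X) = \frac{9}{49}
SD(X) = √(Var(X)) = √(\frac{9}{49}) = \frac{3}{7}
SD(-5X + 5) = |-5| × SD(X) = 5 × \frac{3}{7} = \frac{15}{7}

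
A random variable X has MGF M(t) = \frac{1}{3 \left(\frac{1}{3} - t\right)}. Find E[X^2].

To find E[X^2], compute M^(2)(0):
M^(1)(t) = \frac{1}{3 \left(\frac{1}{3} - t\right)^{2}}
M^(2)(t) = \frac{2}{3 \left(\frac{1}{3} - t\right)^{3}}
M^(2)(0) = 18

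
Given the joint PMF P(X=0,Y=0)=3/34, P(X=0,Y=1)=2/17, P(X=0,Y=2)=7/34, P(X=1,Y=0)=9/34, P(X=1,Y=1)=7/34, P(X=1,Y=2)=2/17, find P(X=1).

P(X=1) = P(X=1,Y=0) + P(X=1,Y=1) + P(X=1,Y=2)
= 9/34 + 7/34 + 2/17
= 10/17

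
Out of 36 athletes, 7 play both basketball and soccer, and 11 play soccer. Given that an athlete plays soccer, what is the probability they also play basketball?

P(A ∩ B) = 7/36
P(B) = 11/36
P(A|B) = P(A ∩ B) / P(B) = (7/36) / (11/36) = 7/11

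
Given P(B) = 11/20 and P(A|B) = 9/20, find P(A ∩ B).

By definition, P(A|B) = P(A ∩ B) / P(B)
So P(A ∩ B) = P(A|B) × P(B)
= 9/20 × 11/20
= 99/400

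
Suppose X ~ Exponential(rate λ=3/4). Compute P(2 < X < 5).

P(2 < X < 5) = ∫_{2}^{5} f(x) dx
where f(x) = \frac{3 e^{- \frac{3 x}{4}}}{4}
= - \frac{1}{e^{\frac{15}{4}}} + e^{- \frac{3}{2}}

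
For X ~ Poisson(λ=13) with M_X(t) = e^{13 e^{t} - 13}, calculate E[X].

To find E[X], compute M^(1)(0):
M^(1)(t) = 13 e^{t} e^{13 e^{t} - 13}
M^(1)(0) = 13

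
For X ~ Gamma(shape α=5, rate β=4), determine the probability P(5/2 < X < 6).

P(5/2 < X < 6) = ∫_{5/2}^{6} f(x) dx
where f(x) = \frac{128 x^{4} e^{- 4 x}}{3}
= \frac{-49323 + 1933 e^{14}}{3 e^{24}}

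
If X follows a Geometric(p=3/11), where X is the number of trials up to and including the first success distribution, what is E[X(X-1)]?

E[X(X-1)] = E[X² - X] = E[X²] - E[X]
E[X] = \frac{11}{3}
E[X²] = Var(X) + (E[X])² = \frac{88}{9} + (\frac{11}{3})² = \frac{209}{9}
E[X(X-1)] = \frac{209}{9} - \frac{11}{3} = \frac{176}{9}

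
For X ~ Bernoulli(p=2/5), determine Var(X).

For X ~ Bernoulli(p=2/5):
Var(X) = \frac{6}{25}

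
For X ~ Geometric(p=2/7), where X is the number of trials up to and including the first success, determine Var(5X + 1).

For X ~ Geometric(p=2/7), where X is the number of trials up to and including the first success:
Var(X) = \frac{35}{4}
Var(5X + 1) = (5)² × Var(X) = 25 × \frac{35}{4} = \frac{875}{4}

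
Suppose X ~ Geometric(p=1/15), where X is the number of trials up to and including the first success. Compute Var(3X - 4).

For X ~ Geometric(p=1/15), where X is the number of trials up to and including the first success:
Var(X) = 210
Var(3X - 4) = (3)² × Var(X) = 9 × 210 = 1890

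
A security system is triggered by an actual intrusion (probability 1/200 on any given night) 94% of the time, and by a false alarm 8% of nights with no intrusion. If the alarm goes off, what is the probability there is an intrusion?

Let D = the rare event, + = positive/flagged.
P(D) = 1/200
P(+|D) = 94/100 = 47/50
P(+|D') = 8/100 = 2/25
P(+) = P(+|D)P(D) + P(+|D')P(D')
     = \frac{47}{50} × \frac{1}{200} + \frac{2}{25} × \frac{199}{200}
     = \frac{843}{10000}
P(D|+) = P(+|D)P(D)/P(+) = \frac{47}{843}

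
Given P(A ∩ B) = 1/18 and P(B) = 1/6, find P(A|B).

P(A|B) = P(A ∩ B) / P(B)
= (1/18) / (1/6)
= 1/3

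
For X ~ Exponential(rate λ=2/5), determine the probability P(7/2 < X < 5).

P(7/2 < X < 5) = ∫_{7/2}^{5} f(x) dx
where f(x) = \frac{2 e^{- \frac{2 x}{5}}}{5}
= - \frac{1}{e^{2}} + e^{- \frac{7}{5}}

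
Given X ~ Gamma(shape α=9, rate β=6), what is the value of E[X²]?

Using the identity E[X²] = Var(X) + (E[X])²:
E[X] = \frac{3}{2}
Var(X) = \frac{1}{4}
E[X²] = \frac{1}{4} + (\frac{3}{2})²
= \frac{5}{2}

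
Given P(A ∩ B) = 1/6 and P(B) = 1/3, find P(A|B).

P(A|B) = P(A ∩ B) / P(B)
= (1/6) / (1/3)
= 1/2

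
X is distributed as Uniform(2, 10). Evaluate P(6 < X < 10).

P(6 < X < 10) = ∫_{6}^{10} f(x) dx
where f(x) = \frac{1}{8}
= \frac{1}{2}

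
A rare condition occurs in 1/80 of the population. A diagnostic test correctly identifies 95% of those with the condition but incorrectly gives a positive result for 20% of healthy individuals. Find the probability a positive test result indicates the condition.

Let D = the rare event, + = positive/flagged.
P(D) = 1/80
P(+|D) = 95/100 = 19/20
P(+|D') = 20/100 = 1/5
P(+) = P(+|D)P(D) + P(+|D')P(D')
     = \frac{19}{20} × \frac{1}{80} + \frac{1}{5} × \frac{79}{80}
     = \frac{67}{320}
P(D|+) = P(+|D)P(D)/P(+) = \frac{19}{335}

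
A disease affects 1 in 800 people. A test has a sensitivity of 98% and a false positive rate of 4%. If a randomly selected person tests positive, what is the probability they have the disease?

Let D = the rare event, + = positive/flagged.
P(D) = 1/800
P(+|D) = 98/100 = 49/50
P(+|D') = 4/100 = 1/25
P(+) = P(+|D)P(D) + P(+|D')P(D')
     = \frac{49}{50} × \frac{1}{800} + \frac{1}{25} × \frac{799}{800}
     = \frac{1647}{40000}
P(D|+) = P(+|D)P(D)/P(+) = \frac{49}{1647}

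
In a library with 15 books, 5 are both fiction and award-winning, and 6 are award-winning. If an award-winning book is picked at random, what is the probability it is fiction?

P(A ∩ B) = 5/15 = 1/3
P(B) = 6/15 = 2/5
P(A|B) = P(A ∩ B) / P(B) = (1/3) / (2/5) = 5/6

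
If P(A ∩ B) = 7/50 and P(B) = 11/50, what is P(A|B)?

P(A|B) = P(A ∩ B) / P(B)
= (7/50) / (11/50)
= 7/11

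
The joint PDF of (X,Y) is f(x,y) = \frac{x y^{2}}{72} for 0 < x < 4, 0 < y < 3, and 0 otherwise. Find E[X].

f_X(x) = ∫_0^3 \frac{x y^{2}}{72} dy = \frac{x}{8}
E[X] = ∫_0^4 x × (\frac{x}{8}) dx = \frac{8}{3}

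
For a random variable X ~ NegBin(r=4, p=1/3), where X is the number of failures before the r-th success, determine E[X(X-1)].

E[X(X-1)] = E[X² - X] = E[X²] - E[X]
E[X] = 8
E[X²] = Var(X) + (E[X])² = 24 + (8)² = 88
E[X(X-1)] = 88 - 8 = 80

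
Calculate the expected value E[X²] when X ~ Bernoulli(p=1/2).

Using the identity E[X²] = Var(X) + (E[X])²:
E[X] = \frac{1}{2}
Var(X) = \frac{1}{4}
E[X²] = \frac{1}{4} + (\frac{1}{2})²
= \frac{1}{2}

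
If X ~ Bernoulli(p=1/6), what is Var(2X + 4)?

For X ~ Bernoulli(p=1/6):
Var(X) = \frac{5}{36}
Var(2X + 4) = (2)² × Var(X) = 4 × \frac{5}{36} = \frac{5}{9}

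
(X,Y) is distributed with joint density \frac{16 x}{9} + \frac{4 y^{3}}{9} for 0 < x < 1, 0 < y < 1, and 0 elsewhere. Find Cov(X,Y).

E[XY] = ∫∫ xy × f(x,y) dx dy = \frac{46}{135}
E[X] = \frac{35}{54}
E[Y] = \frac{8}{15}
Cov(X,Y) = E[XY] - E[X]E[Y] = - \frac{2}{405}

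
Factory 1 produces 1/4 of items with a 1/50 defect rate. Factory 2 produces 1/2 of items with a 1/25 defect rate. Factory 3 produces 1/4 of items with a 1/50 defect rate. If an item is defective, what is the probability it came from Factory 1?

Using Bayes' theorem:
P(F1) = 1/4, P(D|F1) = 1/50
P(F2) = 1/2, P(D|F2) = 1/25
P(F3) = 1/4, P(D|F3) = 1/50
P(D) = P(D|F1)P(F1) + P(D|F2)P(F2) + P(D|F3)P(F3)
     = \frac{3}{100}
P(F1|D) = P(D|F1)P(F1) / P(D)
= \frac{1}{6}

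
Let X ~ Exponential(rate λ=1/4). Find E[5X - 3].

For X ~ Exponential(rate λ=1/4):
E[X] = 4
E[5X - 3] = 5 × E[X] - 3 = 17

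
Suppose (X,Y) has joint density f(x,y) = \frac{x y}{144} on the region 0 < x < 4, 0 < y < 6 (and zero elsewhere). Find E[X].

f_X(x) = ∫_0^6 \frac{x y}{144} dy = \frac{x}{8}
E[X] = ∫_0^4 x × (\frac{x}{8}) dx = \frac{8}{3}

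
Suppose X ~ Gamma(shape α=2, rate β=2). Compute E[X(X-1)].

E[X(X-1)] = E[X² - X] = E[X²] - E[X]
E[X] = 1
E[X²] = Var(X) + (E[X])² = \frac{1}{2} + (1)² = \frac{3}{2}
E[X(X-1)] = \frac{3}{2} - 1 = \frac{1}{2}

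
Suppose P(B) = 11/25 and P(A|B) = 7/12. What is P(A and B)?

By definition, P(A|B) = P(A ∩ B) / P(B)
So P(A ∩ B) = P(A|B) × P(B)
= 7/12 × 11/25
= 77/300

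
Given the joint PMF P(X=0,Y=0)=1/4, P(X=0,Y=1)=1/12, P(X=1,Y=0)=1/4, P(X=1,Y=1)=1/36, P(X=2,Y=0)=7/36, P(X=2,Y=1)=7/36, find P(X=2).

P(X=2) = P(X=2,Y=0) + P(X=2,Y=1)
= 7/36 + 7/36
= 7/18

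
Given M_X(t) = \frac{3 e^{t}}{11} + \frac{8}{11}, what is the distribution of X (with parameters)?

The MGF M(t) = \frac{3 e^{t}}{11} + \frac{8}{11} is the standard form for the Bernoulli distribution.
Comparing with the known MGF formula identifies: Bernoulli(p=3/11)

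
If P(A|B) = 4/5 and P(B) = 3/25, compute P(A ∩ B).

By definition, P(A|B) = P(A ∩ B) / P(B)
So P(A ∩ B) = P(A|B) × P(B)
= 4/5 × 3/25
= 12/125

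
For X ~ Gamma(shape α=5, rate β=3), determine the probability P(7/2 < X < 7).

P(7/2 < X < 7) = ∫_{7/2}^{7} f(x) dx
where f(x) = \frac{81 x^{4} e^{- 3 x}}{8}
= - \frac{79115}{8 e^{21}} + \frac{98051}{128 e^{\frac{21}{2}}}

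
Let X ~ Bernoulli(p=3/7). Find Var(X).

For X ~ Bernoulli(p=3/7):
Var(X) = \frac{12}{49}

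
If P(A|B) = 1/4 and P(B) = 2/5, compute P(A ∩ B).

By definition, P(A|B) = P(A ∩ B) / P(B)
So P(A ∩ B) = P(A|B) × P(B)
= 1/4 × 2/5
= 1/10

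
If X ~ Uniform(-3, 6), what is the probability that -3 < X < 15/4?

P(-3 < X < 15/4) = ∫_{-3}^{15/4} f(x) dx
where f(x) = \frac{1}{9}
= \frac{3}{4}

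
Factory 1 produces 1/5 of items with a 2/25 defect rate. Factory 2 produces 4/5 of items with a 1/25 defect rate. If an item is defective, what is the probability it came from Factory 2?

Using Bayes' theorem:
P(F1) = 1/5, P(D|F1) = 2/25
P(F2) = 4/5, P(D|F2) = 1/25
P(D) = P(D|F1)P(F1) + P(D|F2)P(F2)
     = \frac{6}{125}
P(F2|D) = P(D|F2)P(F2) / P(D)
= \frac{2}{3}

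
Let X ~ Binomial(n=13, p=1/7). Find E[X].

For X ~ Binomial(n=13, p=1/7), the expected value is:
E[X] = \frac{13}{7}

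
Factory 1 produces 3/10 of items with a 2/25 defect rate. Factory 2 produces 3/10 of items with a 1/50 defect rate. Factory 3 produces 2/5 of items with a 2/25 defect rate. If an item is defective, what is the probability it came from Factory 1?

Using Bayes' theorem:
P(F1) = 3/10, P(D|F1) = 2/25
P(F2) = 3/10, P(D|F2) = 1/50
P(F3) = 2/5, P(D|F3) = 2/25
P(D) = P(D|F1)P(F1) + P(D|F2)P(F2) + P(D|F3)P(F3)
     = \frac{31}{500}
P(F1|D) = P(D|F1)P(F1) / P(D)
= \frac{12}{31}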